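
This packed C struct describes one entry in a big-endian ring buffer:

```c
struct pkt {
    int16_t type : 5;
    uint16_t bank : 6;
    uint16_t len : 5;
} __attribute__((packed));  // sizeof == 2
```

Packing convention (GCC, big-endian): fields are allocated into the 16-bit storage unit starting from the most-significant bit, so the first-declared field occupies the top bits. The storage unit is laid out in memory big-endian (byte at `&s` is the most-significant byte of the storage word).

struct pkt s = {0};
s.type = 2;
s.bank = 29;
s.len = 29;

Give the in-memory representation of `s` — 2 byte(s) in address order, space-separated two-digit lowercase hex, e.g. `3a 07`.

13 bd

[11+:5] type=2 & 0x1f = 0x2; word=0x1000
[5+:6] bank=29 & 0x3f = 0x1d; word=0x13a0
[0+:5] len=29 & 0x1f = 0x1d; word=0x13bd
word = 0x13bd → big-endian bytes:
  [0]=0x13  [1]=0xbd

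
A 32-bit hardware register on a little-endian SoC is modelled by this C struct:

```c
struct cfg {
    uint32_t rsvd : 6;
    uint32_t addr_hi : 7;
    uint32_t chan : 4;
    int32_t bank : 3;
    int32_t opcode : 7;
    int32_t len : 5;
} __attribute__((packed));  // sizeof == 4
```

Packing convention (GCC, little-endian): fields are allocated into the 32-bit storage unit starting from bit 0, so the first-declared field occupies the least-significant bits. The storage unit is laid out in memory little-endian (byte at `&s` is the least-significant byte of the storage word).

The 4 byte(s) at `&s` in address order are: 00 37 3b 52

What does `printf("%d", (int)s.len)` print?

[0]=0x00 [1]=0x37 [2]=0x3b [3]=0x52 (little-endian) → word 0x523b3700
rsvd:6 @ bit 0 → (0x523b3700>>0)&0x3f = 0x0
addr_hi:7 @ bit 6 → (0x523b3700>>6)&0x7f = 0x5c
chan:4 @ bit 13 → (0x523b3700>>13)&0xf = 0x9
bank:3 @ bit 17 → (0x523b3700>>17)&0x7 = 0x5
opcode:7 @ bit 20 → (0x523b3700>>20)&0x7f = 0x23
len:5 @ bit 27 → (0x523b3700>>27)&0x1f = 0xa  ←
len signed 5b, MSB=0: value = 10

10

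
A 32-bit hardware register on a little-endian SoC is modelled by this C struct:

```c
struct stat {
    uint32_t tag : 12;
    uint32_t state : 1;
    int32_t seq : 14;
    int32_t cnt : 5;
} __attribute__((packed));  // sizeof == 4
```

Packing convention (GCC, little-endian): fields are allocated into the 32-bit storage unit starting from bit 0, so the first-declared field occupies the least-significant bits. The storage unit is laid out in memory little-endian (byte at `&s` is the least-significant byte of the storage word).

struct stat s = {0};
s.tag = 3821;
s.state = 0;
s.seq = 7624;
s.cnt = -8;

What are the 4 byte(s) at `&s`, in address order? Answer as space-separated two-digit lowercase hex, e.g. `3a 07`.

ed 0e b9 c3

tag:12 = 3821 → 0xeed << 0 → word 0x00000eed
state:1 = 0 → 0x0 << 12 → word 0x00000eed
seq:14 = 7624 → 0x1dc8 << 13 → word 0x03b90eed
cnt:5 = -8 → 0x18 << 27 → word 0xc3b90eed
word = 0xc3b90eed → little-endian bytes:
  [0]=0xed  [1]=0x0e  [2]=0xb9  [3]=0xc3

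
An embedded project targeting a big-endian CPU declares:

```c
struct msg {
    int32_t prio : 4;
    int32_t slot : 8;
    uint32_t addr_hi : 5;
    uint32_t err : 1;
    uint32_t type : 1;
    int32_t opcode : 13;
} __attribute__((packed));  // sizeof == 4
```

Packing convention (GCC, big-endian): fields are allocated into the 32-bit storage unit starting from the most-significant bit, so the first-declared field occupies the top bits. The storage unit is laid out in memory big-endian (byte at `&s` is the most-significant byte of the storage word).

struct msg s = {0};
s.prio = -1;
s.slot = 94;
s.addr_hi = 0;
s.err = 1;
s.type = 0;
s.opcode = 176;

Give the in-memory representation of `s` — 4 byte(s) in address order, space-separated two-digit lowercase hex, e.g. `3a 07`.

prio (4b) val=-1 bits=0xf at bit 28: 0xf0000000
slot (8b) val=94 bits=0x5e at bit 20: 0xf5e00000
addr_hi (5b) val=0 bits=0x0 at bit 15: 0xf5e00000
err (1b) val=1 bits=0x1 at bit 14: 0xf5e04000
type (1b) val=0 bits=0x0 at bit 13: 0xf5e04000
opcode (13b) val=176 bits=0xb0 at bit 0: 0xf5e040b0
word = 0xf5e040b0 → big-endian bytes:
  [0]=0xf5  [1]=0xe0  [2]=0x40  [3]=0xb0

f5 e0 40 b0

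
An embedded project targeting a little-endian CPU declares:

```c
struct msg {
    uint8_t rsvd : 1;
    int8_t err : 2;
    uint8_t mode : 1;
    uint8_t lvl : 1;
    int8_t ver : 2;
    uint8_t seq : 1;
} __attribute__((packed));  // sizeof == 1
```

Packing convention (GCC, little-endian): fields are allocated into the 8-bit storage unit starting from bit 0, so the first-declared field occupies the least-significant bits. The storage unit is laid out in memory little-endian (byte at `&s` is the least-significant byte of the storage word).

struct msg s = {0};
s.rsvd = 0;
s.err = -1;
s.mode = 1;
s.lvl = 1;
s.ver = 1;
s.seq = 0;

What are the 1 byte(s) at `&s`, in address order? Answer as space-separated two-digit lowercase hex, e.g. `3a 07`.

3e

[0+:1] rsvd=0 & 0x1 = 0x0; word=0x00
[1+:2] err=-1 & 0x3 = 0x3; word=0x06
[3+:1] mode=1 & 0x1 = 0x1; word=0x0e
[4+:1] lvl=1 & 0x1 = 0x1; word=0x1e
[5+:2] ver=1 & 0x3 = 0x1; word=0x3e
[7+:1] seq=0 & 0x1 = 0x0; word=0x3e
word = 0x3e → little-endian bytes:
  [0]=0x3e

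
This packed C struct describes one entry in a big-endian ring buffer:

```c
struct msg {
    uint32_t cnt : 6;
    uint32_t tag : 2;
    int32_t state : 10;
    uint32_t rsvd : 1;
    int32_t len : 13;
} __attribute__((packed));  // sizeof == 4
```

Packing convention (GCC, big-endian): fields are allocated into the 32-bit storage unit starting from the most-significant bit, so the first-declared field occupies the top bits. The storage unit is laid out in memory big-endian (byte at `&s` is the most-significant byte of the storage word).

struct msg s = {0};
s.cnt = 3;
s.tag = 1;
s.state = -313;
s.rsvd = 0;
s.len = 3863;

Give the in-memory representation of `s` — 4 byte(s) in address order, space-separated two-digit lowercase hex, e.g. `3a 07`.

[26+:6] cnt=3 & 0x3f = 0x3; word=0x0c000000
[24+:2] tag=1 & 0x3 = 0x1; word=0x0d000000
[14+:10] state=-313 & 0x3ff = 0x2c7; word=0x0db1c000
[13+:1] rsvd=0 & 0x1 = 0x0; word=0x0db1c000
[0+:13] len=3863 & 0x1fff = 0xf17; word=0x0db1cf17
word = 0x0db1cf17 → big-endian bytes:
  [0]=0x0d  [1]=0xb1  [2]=0xcf  [3]=0x17

0d b1 cf 17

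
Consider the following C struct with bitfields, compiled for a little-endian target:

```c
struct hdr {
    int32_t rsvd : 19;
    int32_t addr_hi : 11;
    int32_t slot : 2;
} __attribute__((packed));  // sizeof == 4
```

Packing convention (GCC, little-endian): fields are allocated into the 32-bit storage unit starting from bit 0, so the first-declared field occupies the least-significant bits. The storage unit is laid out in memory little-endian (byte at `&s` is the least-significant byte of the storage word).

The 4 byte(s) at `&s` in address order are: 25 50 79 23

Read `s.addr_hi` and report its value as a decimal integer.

[0]=0x25 [1]=0x50 [2]=0x79 [3]=0x23 (little-endian) → word 0x23795025
rsvd [0+:19] = (word>>0) & 0x7ffff = 86053
addr_hi [19+:11] = (word>>19) & 0x7ff = 1135  ←
slot [30+:2] = (word>>30) & 0x3 = 0
addr_hi signed 11b, MSB=1: 1135 - 2048 = -913

-913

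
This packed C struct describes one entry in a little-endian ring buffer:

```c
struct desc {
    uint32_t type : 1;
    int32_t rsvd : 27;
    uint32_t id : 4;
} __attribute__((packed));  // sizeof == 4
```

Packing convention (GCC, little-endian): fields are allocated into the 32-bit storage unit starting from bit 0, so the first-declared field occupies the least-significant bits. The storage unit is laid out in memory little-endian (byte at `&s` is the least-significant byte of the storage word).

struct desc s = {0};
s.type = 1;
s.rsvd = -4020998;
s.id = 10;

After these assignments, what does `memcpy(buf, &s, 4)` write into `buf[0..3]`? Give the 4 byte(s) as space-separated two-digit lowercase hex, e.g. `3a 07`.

f5 49 85 af

type (1b) val=1 bits=0x1 at bit 0: 0x00000001
rsvd (27b) val=-4020998 bits=0x7c2a4fa at bit 1: 0x0f8549f5
id (4b) val=10 bits=0xa at bit 28: 0xaf8549f5
word = 0xaf8549f5 → little-endian bytes:
  [0]=0xf5  [1]=0x49  [2]=0x85  [3]=0xaf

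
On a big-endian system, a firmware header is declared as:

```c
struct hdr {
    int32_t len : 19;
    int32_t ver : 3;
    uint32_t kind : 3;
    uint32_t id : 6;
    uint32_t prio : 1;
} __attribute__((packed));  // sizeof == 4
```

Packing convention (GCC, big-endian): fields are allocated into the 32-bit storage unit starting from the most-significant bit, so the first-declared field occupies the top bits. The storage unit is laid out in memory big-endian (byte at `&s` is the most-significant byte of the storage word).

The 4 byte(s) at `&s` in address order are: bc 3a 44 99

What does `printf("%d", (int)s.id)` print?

[0]=0xbc [1]=0x3a [2]=0x44 [3]=0x99 (big-endian) → word 0xbc3a4499
len [13+:19] = (word>>13) & 0x7ffff = 385490
ver [10+:3] = (word>>10) & 0x7 = 1
kind [7+:3] = (word>>7) & 0x7 = 1
id [1+:6] = (word>>1) & 0x3f = 12  ←
prio [0+:1] = (word>>0) & 0x1 = 1

12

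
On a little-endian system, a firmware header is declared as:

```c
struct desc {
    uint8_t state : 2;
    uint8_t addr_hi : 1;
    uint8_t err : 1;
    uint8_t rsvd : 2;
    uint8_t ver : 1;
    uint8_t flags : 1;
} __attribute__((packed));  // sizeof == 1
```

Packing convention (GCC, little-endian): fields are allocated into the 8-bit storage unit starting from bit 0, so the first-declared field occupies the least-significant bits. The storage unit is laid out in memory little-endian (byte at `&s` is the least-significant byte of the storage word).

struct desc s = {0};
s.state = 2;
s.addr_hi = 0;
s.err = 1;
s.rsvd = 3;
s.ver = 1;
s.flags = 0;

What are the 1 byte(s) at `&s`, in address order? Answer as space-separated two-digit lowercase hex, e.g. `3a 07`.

7a

state (2b) val=2 bits=0x2 at bit 0: 0x02
addr_hi (1b) val=0 bits=0x0 at bit 2: 0x02
err (1b) val=1 bits=0x1 at bit 3: 0x0a
rsvd (2b) val=3 bits=0x3 at bit 4: 0x3a
ver (1b) val=1 bits=0x1 at bit 6: 0x7a
flags (1b) val=0 bits=0x0 at bit 7: 0x7a
word = 0x7a → little-endian bytes:
  [0]=0x7a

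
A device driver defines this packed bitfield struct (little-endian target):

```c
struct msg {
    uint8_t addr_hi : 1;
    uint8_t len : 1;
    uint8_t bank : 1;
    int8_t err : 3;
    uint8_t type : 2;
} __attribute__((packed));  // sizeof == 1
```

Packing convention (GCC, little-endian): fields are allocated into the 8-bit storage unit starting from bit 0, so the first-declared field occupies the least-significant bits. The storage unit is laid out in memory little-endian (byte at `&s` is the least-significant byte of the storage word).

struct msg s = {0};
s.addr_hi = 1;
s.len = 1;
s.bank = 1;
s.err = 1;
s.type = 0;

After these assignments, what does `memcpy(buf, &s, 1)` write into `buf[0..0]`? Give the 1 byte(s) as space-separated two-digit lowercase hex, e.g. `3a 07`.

[0+:1] addr_hi=1 & 0x1 = 0x1; word=0x01
[1+:1] len=1 & 0x1 = 0x1; word=0x03
[2+:1] bank=1 & 0x1 = 0x1; word=0x07
[3+:3] err=1 & 0x7 = 0x1; word=0x0f
[6+:2] type=0 & 0x3 = 0x0; word=0x0f
word = 0x0f → little-endian bytes:
  [0]=0x0f

0f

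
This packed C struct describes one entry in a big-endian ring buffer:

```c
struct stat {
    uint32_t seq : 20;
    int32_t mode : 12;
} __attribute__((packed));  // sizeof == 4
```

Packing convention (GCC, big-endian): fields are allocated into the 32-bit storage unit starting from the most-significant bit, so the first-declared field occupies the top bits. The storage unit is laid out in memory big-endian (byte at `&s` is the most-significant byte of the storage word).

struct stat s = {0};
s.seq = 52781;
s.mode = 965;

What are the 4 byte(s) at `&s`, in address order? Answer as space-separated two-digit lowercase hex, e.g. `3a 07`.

[12+:20] seq=52781 & 0xfffff = 0xce2d; word=0x0ce2d000
[0+:12] mode=965 & 0xfff = 0x3c5; word=0x0ce2d3c5
word = 0x0ce2d3c5 → big-endian bytes:
  [0]=0x0c  [1]=0xe2  [2]=0xd3  [3]=0xc5

0c e2 d3 c5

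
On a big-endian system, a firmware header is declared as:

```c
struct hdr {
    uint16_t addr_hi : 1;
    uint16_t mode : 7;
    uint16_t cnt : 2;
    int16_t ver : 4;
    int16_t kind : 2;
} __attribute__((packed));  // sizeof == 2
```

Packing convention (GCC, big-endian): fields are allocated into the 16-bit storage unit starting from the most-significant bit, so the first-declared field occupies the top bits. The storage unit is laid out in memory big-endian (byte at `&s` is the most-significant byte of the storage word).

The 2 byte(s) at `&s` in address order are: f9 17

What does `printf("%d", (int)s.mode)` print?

[0]=0xf9 [1]=0x17 (big-endian) → word 0xf917
addr_hi:1 @ bit 15 → (0xf917>>15)&0x1 = 0x1
mode:7 @ bit 8 → (0xf917>>8)&0x7f = 0x79  ←
cnt:2 @ bit 6 → (0xf917>>6)&0x3 = 0x0
ver:4 @ bit 2 → (0xf917>>2)&0xf = 0x5
kind:2 @ bit 0 → (0xf917>>0)&0x3 = 0x3

121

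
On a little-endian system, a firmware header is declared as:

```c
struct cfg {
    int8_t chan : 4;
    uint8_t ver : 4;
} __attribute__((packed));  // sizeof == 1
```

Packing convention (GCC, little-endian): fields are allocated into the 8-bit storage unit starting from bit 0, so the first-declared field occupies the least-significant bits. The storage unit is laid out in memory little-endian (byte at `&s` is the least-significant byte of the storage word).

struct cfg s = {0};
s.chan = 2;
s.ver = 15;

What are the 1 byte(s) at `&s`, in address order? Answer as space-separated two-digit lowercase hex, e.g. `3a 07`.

chan:4 = 2 → 0x2 << 0 → word 0x02
ver:4 = 15 → 0xf << 4 → word 0xf2
word = 0xf2 → little-endian bytes:
  [0]=0xf2

f2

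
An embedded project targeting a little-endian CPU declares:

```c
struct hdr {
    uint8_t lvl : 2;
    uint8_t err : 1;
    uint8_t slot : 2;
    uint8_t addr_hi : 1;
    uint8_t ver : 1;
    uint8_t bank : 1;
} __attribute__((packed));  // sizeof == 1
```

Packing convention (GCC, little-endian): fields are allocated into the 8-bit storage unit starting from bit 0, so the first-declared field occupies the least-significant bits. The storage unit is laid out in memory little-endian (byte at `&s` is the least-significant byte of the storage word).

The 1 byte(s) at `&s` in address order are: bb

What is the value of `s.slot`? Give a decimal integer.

[0]=0xbb (little-endian) → word 0xbb
lvl:2 @ bit 0 → (0xbb>>0)&0x3 = 0x3
err:1 @ bit 2 → (0xbb>>2)&0x1 = 0x0
slot:2 @ bit 3 → (0xbb>>3)&0x3 = 0x3  ←
addr_hi:1 @ bit 5 → (0xbb>>5)&0x1 = 0x1
ver:1 @ bit 6 → (0xbb>>6)&0x1 = 0x0
bank:1 @ bit 7 → (0xbb>>7)&0x1 = 0x1

3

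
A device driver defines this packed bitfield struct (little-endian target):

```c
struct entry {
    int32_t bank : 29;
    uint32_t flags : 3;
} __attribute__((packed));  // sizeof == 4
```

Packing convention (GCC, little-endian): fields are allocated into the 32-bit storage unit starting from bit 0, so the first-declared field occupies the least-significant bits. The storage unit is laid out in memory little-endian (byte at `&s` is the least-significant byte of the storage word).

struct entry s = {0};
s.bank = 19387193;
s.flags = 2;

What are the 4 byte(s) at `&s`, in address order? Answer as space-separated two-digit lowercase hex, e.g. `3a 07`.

bank (29b) val=19387193 bits=0x127d339 at bit 0: 0x0127d339
flags (3b) val=2 bits=0x2 at bit 29: 0x4127d339
word = 0x4127d339 → little-endian bytes:
  [0]=0x39  [1]=0xd3  [2]=0x27  [3]=0x41

39 d3 27 41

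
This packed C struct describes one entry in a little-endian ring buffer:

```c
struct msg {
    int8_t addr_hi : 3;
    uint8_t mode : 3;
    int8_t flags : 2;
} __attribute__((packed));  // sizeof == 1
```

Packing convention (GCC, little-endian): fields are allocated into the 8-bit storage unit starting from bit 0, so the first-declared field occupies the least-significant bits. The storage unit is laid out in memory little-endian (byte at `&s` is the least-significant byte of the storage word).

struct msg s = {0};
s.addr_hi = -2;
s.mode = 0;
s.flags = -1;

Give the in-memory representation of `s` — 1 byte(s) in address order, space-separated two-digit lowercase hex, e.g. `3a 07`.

c6

[0+:3] addr_hi=-2 & 0x7 = 0x6; word=0x06
[3+:3] mode=0 & 0x7 = 0x0; word=0x06
[6+:2] flags=-1 & 0x3 = 0x3; word=0xc6
word = 0xc6 → little-endian bytes:
  [0]=0xc6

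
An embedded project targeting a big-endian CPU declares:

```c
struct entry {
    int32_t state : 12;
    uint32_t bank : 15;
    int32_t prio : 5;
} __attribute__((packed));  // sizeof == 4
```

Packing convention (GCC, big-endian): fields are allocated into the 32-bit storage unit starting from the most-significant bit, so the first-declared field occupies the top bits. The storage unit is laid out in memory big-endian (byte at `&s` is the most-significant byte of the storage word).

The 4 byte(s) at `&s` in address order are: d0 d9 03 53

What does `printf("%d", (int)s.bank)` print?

18458

[0]=0xd0 [1]=0xd9 [2]=0x03 [3]=0x53 (big-endian) → word 0xd0d90353
state [20+:12] = (word>>20) & 0xfff = 3341
bank [5+:15] = (word>>5) & 0x7fff = 18458  ←
prio [0+:5] = (word>>0) & 0x1f = 19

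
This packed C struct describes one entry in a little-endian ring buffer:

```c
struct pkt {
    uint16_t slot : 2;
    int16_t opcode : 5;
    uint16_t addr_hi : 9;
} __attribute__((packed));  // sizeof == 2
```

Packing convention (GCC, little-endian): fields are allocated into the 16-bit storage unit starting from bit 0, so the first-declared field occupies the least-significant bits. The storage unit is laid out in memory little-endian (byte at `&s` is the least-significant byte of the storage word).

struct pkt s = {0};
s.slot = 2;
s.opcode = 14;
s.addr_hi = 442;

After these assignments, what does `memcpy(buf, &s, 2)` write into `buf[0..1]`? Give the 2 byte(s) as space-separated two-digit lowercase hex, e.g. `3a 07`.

[0+:2] slot=2 & 0x3 = 0x2; word=0x0002
[2+:5] opcode=14 & 0x1f = 0xe; word=0x003a
[7+:9] addr_hi=442 & 0x1ff = 0x1ba; word=0xdd3a
word = 0xdd3a → little-endian bytes:
  [0]=0x3a  [1]=0xdd

3a dd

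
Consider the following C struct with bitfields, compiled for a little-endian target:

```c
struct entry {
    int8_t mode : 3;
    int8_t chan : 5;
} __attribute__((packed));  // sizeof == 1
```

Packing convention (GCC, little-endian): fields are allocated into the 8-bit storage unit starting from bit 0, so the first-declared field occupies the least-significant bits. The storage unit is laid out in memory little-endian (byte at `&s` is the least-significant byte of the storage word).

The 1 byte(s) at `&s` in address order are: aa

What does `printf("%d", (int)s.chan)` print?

[0]=0xaa (little-endian) → word 0xaa
mode [0+:3] = (word>>0) & 0x7 = 2
chan [3+:5] = (word>>3) & 0x1f = 21  ←
chan signed 5b, MSB=1: 21 - 32 = -11

-11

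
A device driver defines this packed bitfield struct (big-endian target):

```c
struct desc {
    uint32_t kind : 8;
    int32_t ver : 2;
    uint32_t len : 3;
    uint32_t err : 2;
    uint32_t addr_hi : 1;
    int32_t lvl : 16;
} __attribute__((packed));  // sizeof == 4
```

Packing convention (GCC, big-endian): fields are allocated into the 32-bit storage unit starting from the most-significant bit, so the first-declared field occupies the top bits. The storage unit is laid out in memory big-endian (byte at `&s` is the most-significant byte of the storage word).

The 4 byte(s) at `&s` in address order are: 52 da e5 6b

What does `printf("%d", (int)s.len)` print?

3

[0]=0x52 [1]=0xda [2]=0xe5 [3]=0x6b (big-endian) → word 0x52dae56b
kind [24+:8] = (word>>24) & 0xff = 82
ver [22+:2] = (word>>22) & 0x3 = 3
len [19+:3] = (word>>19) & 0x7 = 3  ←
err [17+:2] = (word>>17) & 0x3 = 1
addr_hi [16+:1] = (word>>16) & 0x1 = 0
lvl [0+:16] = (word>>0) & 0xffff = 58731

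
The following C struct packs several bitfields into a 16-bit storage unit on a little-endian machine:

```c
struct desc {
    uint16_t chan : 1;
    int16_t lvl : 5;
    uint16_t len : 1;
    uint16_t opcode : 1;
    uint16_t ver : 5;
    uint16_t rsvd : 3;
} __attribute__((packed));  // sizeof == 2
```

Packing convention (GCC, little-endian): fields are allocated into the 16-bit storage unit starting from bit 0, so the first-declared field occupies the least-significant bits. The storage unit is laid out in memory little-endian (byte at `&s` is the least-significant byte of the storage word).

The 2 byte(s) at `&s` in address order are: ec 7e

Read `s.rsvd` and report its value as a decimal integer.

[0]=0xec [1]=0x7e (little-endian) → word 0x7eec
chan:1 @ bit 0 → (0x7eec>>0)&0x1 = 0x0
lvl:5 @ bit 1 → (0x7eec>>1)&0x1f = 0x16
len:1 @ bit 6 → (0x7eec>>6)&0x1 = 0x1
opcode:1 @ bit 7 → (0x7eec>>7)&0x1 = 0x1
ver:5 @ bit 8 → (0x7eec>>8)&0x1f = 0x1e
rsvd:3 @ bit 13 → (0x7eec>>13)&0x7 = 0x3  ←

3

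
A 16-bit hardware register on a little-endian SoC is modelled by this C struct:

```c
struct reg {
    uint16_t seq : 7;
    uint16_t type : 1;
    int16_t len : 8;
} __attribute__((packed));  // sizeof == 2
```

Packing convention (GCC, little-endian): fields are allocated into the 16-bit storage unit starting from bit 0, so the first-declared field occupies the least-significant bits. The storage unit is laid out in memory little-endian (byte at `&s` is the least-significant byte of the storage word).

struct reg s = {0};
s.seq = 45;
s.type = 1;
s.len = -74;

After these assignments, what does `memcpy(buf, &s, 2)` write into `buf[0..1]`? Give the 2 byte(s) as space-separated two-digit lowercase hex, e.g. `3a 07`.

ad b6

[0+:7] seq=45 & 0x7f = 0x2d; word=0x002d
[7+:1] type=1 & 0x1 = 0x1; word=0x00ad
[8+:8] len=-74 & 0xff = 0xb6; word=0xb6ad
word = 0xb6ad → little-endian bytes:
  [0]=0xad  [1]=0xb6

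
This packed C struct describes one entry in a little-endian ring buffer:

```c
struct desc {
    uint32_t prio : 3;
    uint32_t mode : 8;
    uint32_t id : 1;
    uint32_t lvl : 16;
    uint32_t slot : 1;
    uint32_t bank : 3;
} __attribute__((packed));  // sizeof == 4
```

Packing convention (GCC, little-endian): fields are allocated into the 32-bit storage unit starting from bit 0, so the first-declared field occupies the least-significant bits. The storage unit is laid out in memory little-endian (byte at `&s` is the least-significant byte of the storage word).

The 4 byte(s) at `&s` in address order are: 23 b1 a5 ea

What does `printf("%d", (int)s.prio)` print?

[0]=0x23 [1]=0xb1 [2]=0xa5 [3]=0xea (little-endian) → word 0xeaa5b123
prio [0+:3] = (word>>0) & 0x7 = 3  ←
mode [3+:8] = (word>>3) & 0xff = 36
id [11+:1] = (word>>11) & 0x1 = 0
lvl [12+:16] = (word>>12) & 0xffff = 43611
slot [28+:1] = (word>>28) & 0x1 = 0
bank [29+:3] = (word>>29) & 0x7 = 7

3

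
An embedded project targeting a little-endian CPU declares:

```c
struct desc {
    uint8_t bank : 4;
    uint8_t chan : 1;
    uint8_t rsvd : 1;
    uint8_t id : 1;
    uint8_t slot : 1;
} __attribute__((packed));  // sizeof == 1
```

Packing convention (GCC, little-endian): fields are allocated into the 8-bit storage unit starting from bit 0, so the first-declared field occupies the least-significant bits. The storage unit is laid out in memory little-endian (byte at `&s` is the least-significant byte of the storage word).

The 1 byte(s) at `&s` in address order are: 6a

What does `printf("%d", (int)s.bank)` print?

[0]=0x6a (little-endian) → word 0x6a
bank:4 @ bit 0 → (0x6a>>0)&0xf = 0xa  ←
chan:1 @ bit 4 → (0x6a>>4)&0x1 = 0x0
rsvd:1 @ bit 5 → (0x6a>>5)&0x1 = 0x1
id:1 @ bit 6 → (0x6a>>6)&0x1 = 0x1
slot:1 @ bit 7 → (0x6a>>7)&0x1 = 0x0

10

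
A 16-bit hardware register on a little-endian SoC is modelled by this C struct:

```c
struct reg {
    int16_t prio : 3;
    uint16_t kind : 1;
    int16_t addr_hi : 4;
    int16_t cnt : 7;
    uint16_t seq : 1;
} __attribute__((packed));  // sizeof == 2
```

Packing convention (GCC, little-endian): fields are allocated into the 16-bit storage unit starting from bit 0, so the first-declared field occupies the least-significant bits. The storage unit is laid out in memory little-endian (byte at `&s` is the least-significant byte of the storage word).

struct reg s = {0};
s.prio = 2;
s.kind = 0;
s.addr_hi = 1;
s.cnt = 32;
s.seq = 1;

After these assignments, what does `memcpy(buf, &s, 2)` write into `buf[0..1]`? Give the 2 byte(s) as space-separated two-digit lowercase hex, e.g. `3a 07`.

prio:3 = 2 → 0x2 << 0 → word 0x0002
kind:1 = 0 → 0x0 << 3 → word 0x0002
addr_hi:4 = 1 → 0x1 << 4 → word 0x0012
cnt:7 = 32 → 0x20 << 8 → word 0x2012
seq:1 = 1 → 0x1 << 15 → word 0xa012
word = 0xa012 → little-endian bytes:
  [0]=0x12  [1]=0xa0

12 a0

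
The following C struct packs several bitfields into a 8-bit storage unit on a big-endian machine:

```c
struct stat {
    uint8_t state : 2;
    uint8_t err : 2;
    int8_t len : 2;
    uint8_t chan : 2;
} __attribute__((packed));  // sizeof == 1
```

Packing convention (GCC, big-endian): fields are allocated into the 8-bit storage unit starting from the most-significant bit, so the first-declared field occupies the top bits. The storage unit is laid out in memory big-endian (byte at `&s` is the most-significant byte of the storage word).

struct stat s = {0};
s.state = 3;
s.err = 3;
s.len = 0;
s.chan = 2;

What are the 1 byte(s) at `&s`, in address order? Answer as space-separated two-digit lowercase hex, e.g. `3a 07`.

f2

state (2b) val=3 bits=0x3 at bit 6: 0xc0
err (2b) val=3 bits=0x3 at bit 4: 0xf0
len (2b) val=0 bits=0x0 at bit 2: 0xf0
chan (2b) val=2 bits=0x2 at bit 0: 0xf2
word = 0xf2 → big-endian bytes:
  [0]=0xf2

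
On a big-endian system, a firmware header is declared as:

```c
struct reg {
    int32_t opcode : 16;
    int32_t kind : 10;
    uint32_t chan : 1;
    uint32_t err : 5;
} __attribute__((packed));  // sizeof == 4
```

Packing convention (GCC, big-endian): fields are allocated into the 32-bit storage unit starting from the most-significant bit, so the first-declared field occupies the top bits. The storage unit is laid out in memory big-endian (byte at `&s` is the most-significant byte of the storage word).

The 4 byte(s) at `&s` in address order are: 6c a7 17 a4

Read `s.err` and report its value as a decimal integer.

4

[0]=0x6c [1]=0xa7 [2]=0x17 [3]=0xa4 (big-endian) → word 0x6ca717a4
opcode [16+:16] = (word>>16) & 0xffff = 27815
kind [6+:10] = (word>>6) & 0x3ff = 94
chan [5+:1] = (word>>5) & 0x1 = 1
err [0+:5] = (word>>0) & 0x1f = 4  ←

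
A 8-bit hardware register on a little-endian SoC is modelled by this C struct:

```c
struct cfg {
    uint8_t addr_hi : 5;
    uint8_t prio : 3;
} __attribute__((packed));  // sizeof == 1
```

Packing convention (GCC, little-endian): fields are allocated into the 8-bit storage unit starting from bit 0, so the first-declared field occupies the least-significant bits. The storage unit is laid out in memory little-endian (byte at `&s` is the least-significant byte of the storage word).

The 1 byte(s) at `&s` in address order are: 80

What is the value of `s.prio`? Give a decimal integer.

4

[0]=0x80 (little-endian) → word 0x80
addr_hi:5 @ bit 0 → (0x80>>0)&0x1f = 0x0
prio:3 @ bit 5 → (0x80>>5)&0x7 = 0x4  ←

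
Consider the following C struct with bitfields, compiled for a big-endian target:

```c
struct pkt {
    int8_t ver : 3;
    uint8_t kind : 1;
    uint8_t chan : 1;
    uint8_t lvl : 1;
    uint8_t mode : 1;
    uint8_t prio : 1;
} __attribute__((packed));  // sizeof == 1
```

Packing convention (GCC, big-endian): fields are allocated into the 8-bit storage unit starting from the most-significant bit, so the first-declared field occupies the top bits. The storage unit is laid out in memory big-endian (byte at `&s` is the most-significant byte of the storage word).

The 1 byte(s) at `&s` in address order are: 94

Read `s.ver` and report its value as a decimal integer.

-4

[0]=0x94 (big-endian) → word 0x94
ver [5+:3] = (word>>5) & 0x7 = 4  ←
kind [4+:1] = (word>>4) & 0x1 = 1
chan [3+:1] = (word>>3) & 0x1 = 0
lvl [2+:1] = (word>>2) & 0x1 = 1
mode [1+:1] = (word>>1) & 0x1 = 0
prio [0+:1] = (word>>0) & 0x1 = 0
ver signed 3b, MSB=1: 4 - 8 = -4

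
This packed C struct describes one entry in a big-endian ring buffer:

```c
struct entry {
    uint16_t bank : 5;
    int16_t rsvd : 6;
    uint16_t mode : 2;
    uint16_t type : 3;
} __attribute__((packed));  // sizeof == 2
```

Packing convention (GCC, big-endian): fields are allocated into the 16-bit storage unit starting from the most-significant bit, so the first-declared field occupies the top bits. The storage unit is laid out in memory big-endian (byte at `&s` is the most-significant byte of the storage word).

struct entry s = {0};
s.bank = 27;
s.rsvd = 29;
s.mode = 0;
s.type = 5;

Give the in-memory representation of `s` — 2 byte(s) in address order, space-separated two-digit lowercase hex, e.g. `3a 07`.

bank (5b) val=27 bits=0x1b at bit 11: 0xd800
rsvd (6b) val=29 bits=0x1d at bit 5: 0xdba0
mode (2b) val=0 bits=0x0 at bit 3: 0xdba0
type (3b) val=5 bits=0x5 at bit 0: 0xdba5
word = 0xdba5 → big-endian bytes:
  [0]=0xdb  [1]=0xa5

db a5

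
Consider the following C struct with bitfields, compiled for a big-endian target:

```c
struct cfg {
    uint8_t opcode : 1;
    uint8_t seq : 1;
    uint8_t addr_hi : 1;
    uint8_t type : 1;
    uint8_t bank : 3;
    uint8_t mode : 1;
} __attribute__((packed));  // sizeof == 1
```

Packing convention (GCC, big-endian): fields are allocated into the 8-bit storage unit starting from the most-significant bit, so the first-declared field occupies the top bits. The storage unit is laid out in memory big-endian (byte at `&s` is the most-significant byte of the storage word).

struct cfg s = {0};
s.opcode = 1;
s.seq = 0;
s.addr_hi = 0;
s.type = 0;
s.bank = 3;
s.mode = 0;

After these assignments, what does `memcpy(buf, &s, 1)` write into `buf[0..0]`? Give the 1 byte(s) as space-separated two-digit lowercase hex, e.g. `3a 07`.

[7+:1] opcode=1 & 0x1 = 0x1; word=0x80
[6+:1] seq=0 & 0x1 = 0x0; word=0x80
[5+:1] addr_hi=0 & 0x1 = 0x0; word=0x80
[4+:1] type=0 & 0x1 = 0x0; word=0x80
[1+:3] bank=3 & 0x7 = 0x3; word=0x86
[0+:1] mode=0 & 0x1 = 0x0; word=0x86
word = 0x86 → big-endian bytes:
  [0]=0x86

86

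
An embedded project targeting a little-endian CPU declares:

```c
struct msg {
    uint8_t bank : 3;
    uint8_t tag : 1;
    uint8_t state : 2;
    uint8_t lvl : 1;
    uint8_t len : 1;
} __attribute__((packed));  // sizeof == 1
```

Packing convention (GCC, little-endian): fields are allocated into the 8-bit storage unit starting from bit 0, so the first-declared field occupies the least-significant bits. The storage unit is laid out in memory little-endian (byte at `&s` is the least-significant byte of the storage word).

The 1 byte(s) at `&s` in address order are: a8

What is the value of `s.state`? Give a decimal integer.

2

[0]=0xa8 (little-endian) → word 0xa8
bank [0+:3] = (word>>0) & 0x7 = 0
tag [3+:1] = (word>>3) & 0x1 = 1
state [4+:2] = (word>>4) & 0x3 = 2  ←
lvl [6+:1] = (word>>6) & 0x1 = 0
len [7+:1] = (word>>7) & 0x1 = 1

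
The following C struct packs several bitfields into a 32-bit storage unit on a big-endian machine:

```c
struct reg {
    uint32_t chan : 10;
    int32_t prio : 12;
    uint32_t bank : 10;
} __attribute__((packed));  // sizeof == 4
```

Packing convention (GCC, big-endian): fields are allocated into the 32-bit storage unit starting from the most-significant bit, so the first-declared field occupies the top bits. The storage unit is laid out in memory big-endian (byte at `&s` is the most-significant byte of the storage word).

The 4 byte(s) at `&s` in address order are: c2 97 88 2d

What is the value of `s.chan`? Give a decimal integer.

[0]=0xc2 [1]=0x97 [2]=0x88 [3]=0x2d (big-endian) → word 0xc297882d
chan:10 @ bit 22 → (0xc297882d>>22)&0x3ff = 0x30a  ←
prio:12 @ bit 10 → (0xc297882d>>10)&0xfff = 0x5e2
bank:10 @ bit 0 → (0xc297882d>>0)&0x3ff = 0x2d

778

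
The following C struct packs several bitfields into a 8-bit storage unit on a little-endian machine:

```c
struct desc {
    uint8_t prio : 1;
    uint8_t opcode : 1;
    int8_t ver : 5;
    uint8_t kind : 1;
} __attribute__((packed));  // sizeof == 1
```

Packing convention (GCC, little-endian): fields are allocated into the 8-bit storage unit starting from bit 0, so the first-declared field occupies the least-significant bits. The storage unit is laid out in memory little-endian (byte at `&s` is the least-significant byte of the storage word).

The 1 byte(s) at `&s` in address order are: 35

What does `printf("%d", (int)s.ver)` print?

[0]=0x35 (little-endian) → word 0x35
prio [0+:1] = (word>>0) & 0x1 = 1
opcode [1+:1] = (word>>1) & 0x1 = 0
ver [2+:5] = (word>>2) & 0x1f = 13  ←
kind [7+:1] = (word>>7) & 0x1 = 0
ver signed 5b, MSB=0: value = 13

13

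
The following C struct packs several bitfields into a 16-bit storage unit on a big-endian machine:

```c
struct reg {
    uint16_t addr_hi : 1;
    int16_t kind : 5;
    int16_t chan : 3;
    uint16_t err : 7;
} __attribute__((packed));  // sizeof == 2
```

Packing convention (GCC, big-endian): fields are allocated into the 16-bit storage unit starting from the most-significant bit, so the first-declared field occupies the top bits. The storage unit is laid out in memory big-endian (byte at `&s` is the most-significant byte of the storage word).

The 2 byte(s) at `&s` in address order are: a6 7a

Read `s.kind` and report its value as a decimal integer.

9

[0]=0xa6 [1]=0x7a (big-endian) → word 0xa67a
addr_hi [15+:1] = (word>>15) & 0x1 = 1
kind [10+:5] = (word>>10) & 0x1f = 9  ←
chan [7+:3] = (word>>7) & 0x7 = 4
err [0+:7] = (word>>0) & 0x7f = 122
kind signed 5b, MSB=0: value = 9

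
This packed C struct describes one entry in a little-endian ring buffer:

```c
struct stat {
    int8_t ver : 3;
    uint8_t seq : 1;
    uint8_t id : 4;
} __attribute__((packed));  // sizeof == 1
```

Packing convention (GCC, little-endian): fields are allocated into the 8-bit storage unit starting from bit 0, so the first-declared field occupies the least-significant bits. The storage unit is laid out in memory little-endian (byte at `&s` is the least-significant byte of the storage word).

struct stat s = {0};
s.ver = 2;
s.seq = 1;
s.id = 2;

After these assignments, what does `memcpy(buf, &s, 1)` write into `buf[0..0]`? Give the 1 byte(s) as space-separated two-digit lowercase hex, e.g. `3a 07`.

ver (3b) val=2 bits=0x2 at bit 0: 0x02
seq (1b) val=1 bits=0x1 at bit 3: 0x0a
id (4b) val=2 bits=0x2 at bit 4: 0x2a
word = 0x2a → little-endian bytes:
  [0]=0x2a

2a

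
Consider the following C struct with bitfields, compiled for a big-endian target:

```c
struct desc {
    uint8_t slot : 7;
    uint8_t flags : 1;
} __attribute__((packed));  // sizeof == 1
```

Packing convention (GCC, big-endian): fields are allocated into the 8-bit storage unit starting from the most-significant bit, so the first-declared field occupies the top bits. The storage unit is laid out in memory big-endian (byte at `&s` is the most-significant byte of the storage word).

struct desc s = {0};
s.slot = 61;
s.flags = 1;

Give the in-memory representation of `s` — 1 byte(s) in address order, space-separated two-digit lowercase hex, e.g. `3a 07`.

7b

slot (7b) val=61 bits=0x3d at bit 1: 0x7a
flags (1b) val=1 bits=0x1 at bit 0: 0x7b
word = 0x7b → big-endian bytes:
  [0]=0x7b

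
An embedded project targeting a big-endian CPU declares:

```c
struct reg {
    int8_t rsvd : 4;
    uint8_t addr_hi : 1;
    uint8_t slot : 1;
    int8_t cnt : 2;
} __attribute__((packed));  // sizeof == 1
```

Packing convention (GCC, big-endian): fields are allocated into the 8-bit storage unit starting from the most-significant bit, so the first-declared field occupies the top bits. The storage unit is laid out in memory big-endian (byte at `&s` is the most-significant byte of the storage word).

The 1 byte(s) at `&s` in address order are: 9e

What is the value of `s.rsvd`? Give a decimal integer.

-7

[0]=0x9e (big-endian) → word 0x9e
rsvd [4+:4] = (word>>4) & 0xf = 9  ←
addr_hi [3+:1] = (word>>3) & 0x1 = 1
slot [2+:1] = (word>>2) & 0x1 = 1
cnt [0+:2] = (word>>0) & 0x3 = 2
rsvd signed 4b, MSB=1: 9 - 16 = -7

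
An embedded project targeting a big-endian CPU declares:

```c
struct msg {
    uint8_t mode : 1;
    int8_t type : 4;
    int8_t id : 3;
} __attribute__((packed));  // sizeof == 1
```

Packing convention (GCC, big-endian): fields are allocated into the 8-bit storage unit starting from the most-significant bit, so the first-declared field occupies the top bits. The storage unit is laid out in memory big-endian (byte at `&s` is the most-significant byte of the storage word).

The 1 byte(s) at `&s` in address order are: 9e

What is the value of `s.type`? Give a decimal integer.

3

[0]=0x9e (big-endian) → word 0x9e
mode:1 @ bit 7 → (0x9e>>7)&0x1 = 0x1
type:4 @ bit 3 → (0x9e>>3)&0xf = 0x3  ←
id:3 @ bit 0 → (0x9e>>0)&0x7 = 0x6
type signed 4b, MSB=0: value = 3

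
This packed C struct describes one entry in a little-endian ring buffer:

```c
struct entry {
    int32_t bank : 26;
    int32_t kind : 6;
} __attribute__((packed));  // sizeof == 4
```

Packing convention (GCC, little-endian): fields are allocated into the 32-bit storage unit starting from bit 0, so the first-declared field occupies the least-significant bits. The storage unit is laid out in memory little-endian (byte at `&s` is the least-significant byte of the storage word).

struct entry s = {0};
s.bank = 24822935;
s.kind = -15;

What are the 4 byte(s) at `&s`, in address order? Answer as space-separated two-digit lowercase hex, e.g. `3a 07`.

97 c4 7a c5

bank:26 = 24822935 → 0x17ac497 << 0 → word 0x017ac497
kind:6 = -15 → 0x31 << 26 → word 0xc57ac497
word = 0xc57ac497 → little-endian bytes:
  [0]=0x97  [1]=0xc4  [2]=0x7a  [3]=0xc5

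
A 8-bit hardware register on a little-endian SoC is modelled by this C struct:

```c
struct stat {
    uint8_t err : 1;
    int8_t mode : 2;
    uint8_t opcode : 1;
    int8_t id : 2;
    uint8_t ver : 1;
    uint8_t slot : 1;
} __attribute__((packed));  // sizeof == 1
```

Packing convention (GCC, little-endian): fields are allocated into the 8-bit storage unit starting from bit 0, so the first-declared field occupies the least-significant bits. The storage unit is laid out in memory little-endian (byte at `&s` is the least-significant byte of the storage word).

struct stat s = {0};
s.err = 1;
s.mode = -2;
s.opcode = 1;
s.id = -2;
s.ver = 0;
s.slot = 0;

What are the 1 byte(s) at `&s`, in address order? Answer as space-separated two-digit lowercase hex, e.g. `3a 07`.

2d

err:1 = 1 → 0x1 << 0 → word 0x01
mode:2 = -2 → 0x2 << 1 → word 0x05
opcode:1 = 1 → 0x1 << 3 → word 0x0d
id:2 = -2 → 0x2 << 4 → word 0x2d
ver:1 = 0 → 0x0 << 6 → word 0x2d
slot:1 = 0 → 0x0 << 7 → word 0x2d
word = 0x2d → little-endian bytes:
  [0]=0x2d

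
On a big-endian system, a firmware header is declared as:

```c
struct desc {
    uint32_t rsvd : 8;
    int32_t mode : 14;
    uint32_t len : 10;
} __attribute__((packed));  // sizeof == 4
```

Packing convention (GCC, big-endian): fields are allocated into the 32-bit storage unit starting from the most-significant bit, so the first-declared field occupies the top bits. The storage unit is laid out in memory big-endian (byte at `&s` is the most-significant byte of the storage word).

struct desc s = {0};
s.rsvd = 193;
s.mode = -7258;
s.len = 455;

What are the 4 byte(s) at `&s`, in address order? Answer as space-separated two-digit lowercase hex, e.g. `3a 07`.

c1 8e 99 c7

rsvd (8b) val=193 bits=0xc1 at bit 24: 0xc1000000
mode (14b) val=-7258 bits=0x23a6 at bit 10: 0xc18e9800
len (10b) val=455 bits=0x1c7 at bit 0: 0xc18e99c7
word = 0xc18e99c7 → big-endian bytes:
  [0]=0xc1  [1]=0x8e  [2]=0x99  [3]=0xc7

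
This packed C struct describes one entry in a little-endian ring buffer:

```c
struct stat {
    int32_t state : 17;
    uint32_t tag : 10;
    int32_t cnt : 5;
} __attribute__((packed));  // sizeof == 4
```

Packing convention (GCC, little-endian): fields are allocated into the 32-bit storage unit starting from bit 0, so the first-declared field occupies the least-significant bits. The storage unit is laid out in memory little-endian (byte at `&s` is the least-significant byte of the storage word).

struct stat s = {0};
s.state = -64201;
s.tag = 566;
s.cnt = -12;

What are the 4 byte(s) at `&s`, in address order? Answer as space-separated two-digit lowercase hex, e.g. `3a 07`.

state (17b) val=-64201 bits=0x10537 at bit 0: 0x00010537
tag (10b) val=566 bits=0x236 at bit 17: 0x046d0537
cnt (5b) val=-12 bits=0x14 at bit 27: 0xa46d0537
word = 0xa46d0537 → little-endian bytes:
  [0]=0x37  [1]=0x05  [2]=0x6d  [3]=0xa4

37 05 6d a4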